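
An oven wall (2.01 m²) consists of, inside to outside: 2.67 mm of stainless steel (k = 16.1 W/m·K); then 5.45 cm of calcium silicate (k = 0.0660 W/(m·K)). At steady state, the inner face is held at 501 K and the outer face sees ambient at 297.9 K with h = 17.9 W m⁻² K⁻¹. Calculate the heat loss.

Resistance network (inner→outer):
  R_stainless steel = L/(kA) = 0.00267/(16.1·2.01) = 8.251×10^-5 K/W
  R_calcium silicate = L/(kA) = 0.0545/(0.0660·2.01) = 0.4108 K/W
  R_conv,out = 1/(hA) = 1/(17.9·2.01) = 0.02779 K/W
ΣR = 8.251×10^-5 + 0.4108 + 0.02779 = 0.4387 K/W
Q = ΔT/ΣR = (501 K − 297.9 K)/0.4387 = 463 W

Q = 463 W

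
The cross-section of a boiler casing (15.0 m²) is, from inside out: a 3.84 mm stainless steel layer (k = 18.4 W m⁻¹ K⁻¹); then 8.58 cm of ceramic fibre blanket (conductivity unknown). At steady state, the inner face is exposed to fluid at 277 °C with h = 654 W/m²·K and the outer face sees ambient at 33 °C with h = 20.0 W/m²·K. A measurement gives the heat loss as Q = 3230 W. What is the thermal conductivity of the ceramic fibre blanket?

k = 0.0793 W/m·K

ΣR = ΔT/Q = |277 − 33|/3230 = 0.07554 K/W
Known resistances:
  R_conv,in = 1/(hA) = 1/(654·15.0) = 1.019×10^-4 K/W
  R_stainless steel = L/(kA) = 0.00384/(18.4·15.0) = 1.391×10^-5 K/W
  R_conv,out = 1/(hA) = 1/(20.0·15.0) = 0.003333 K/W
R_ceramic fibre blanket = ΣR − ΣR_known = 0.07554 − 0.003449 = 0.07209 K/W
L/(kA) = 0.07209 ⇒ k = 0.0858/(0.07209·15.0) = 0.0793 W/m·K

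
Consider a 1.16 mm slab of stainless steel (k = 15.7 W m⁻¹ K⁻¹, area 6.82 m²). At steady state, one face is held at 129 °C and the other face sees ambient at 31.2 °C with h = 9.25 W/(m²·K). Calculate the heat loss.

Resistance network (inner→outer):
  R_stainless steel = L/(kA) = 0.00116/(15.7·6.82) = 1.083×10^-5 K/W
  R_conv,out = 1/(hA) = 1/(9.25·6.82) = 0.01585 K/W
ΣR = 1.083×10^-5 + 0.01585 = 0.01586 K/W
Q = ΔT/ΣR = (129 °C − 31.2 °C)/0.01586 = 6170 W

Q = 6.17 kW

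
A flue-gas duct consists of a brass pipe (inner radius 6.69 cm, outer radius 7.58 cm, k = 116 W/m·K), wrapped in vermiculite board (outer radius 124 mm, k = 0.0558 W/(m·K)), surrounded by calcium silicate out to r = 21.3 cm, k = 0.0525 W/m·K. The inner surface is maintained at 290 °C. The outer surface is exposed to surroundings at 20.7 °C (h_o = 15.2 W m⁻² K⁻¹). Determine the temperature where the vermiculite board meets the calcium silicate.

T = 168 °C

Treat each layer as a resistance in series:
  R'_brass = ln(0.0758/0.0669)/(2πk) = 0.1249/(2π·116) = 1.714×10^-4 m·K/W
  R'_vermiculite board = ln(0.124/0.0758)/(2πk) = 0.4922/(2π·0.0558) = 1.404 m·K/W
  R'_calcium silicate = ln(0.213/0.124)/(2πk) = 0.5410/(2π·0.0525) = 1.640 m·K/W
  R'_conv,out = 1/(2πr h) = 1/(2π·0.213·15.2) = 0.04916 m·K/W
ΣR = 1.714×10^-4 + 1.404 + 1.640 + 0.04916 = 3.093 m·K/W
Q' = ΔT/ΣR = (290 °C − 20.7 °C)/3.093 = 87.07 W/m
From the inner boundary to the vermiculite board/calcium silicate interface, ΣR_partial = 1.404 m·K/W.
T_interface = T_in − Q'·ΣR_partial = 290 °C − (87.07)(1.404) = 168 °C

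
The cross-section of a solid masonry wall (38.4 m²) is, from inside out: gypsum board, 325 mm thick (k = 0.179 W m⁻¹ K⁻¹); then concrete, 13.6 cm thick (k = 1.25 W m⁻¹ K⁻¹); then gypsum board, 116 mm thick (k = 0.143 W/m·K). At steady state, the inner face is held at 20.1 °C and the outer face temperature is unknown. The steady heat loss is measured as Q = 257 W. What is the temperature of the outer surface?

T_out = 1.79 °C

Series resistances:
  R_gypsum board = L/(kA) = 0.325/(0.179·38.4) = 0.04728 K/W
  R_concrete = L/(kA) = 0.136/(1.25·38.4) = 0.002833 K/W
  R_gypsum board = L/(kA) = 0.116/(0.143·38.4) = 0.02112 K/W
ΣR = 0.07124 K/W
ΔT = Q·ΣR = 257 × 0.07124 = 18.31 K
Heat flows outward, so T_out = T_in − ΔT = 20.1 − 18.31 = 1.79 °C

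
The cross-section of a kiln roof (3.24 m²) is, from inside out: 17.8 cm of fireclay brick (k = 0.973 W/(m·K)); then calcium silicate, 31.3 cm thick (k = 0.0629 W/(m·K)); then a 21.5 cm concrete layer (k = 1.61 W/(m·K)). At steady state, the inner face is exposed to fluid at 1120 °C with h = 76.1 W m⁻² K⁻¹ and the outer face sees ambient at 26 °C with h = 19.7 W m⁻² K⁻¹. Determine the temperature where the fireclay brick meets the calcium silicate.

T = 1080 °C

Treat each layer as a resistance in series:
  R_conv,in = 1/(hA) = 1/(76.1·3.24) = 0.004056 K/W
  R_fireclay brick = L/(kA) = 0.178/(0.973·3.24) = 0.05646 K/W
  R_calcium silicate = L/(kA) = 0.313/(0.0629·3.24) = 1.536 K/W
  R_concrete = L/(kA) = 0.215/(1.61·3.24) = 0.04122 K/W
  R_conv,out = 1/(hA) = 1/(19.7·3.24) = 0.01567 K/W
ΣR = 0.004056 + 0.05646 + 1.536 + 0.04122 + 0.01567 = 1.653 K/W
Q = ΔT/ΣR = (1120 °C − 26 °C)/1.653 = 661.8 W
From the inner boundary to the fireclay brick/calcium silicate interface, ΣR_partial = 0.06052 K/W.
T_interface = T_in − Q·ΣR_partial = 1120 °C − (661.8)(0.06052) = 1080 °C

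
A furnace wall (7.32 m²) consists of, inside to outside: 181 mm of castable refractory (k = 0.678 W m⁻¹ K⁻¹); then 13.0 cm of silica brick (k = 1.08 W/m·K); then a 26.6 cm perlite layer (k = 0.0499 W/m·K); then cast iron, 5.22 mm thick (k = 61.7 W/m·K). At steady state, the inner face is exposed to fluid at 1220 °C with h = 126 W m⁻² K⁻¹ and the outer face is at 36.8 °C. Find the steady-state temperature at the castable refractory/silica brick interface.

T = 1163 °C

Series thermal resistances, inner to outer:
  R_conv,in = 1/(hA) = 1/(126·7.32) = 0.001084 K/W
  R_castable refractory = L/(kA) = 0.181/(0.678·7.32) = 0.03647 K/W
  R_silica brick = L/(kA) = 0.130/(1.08·7.32) = 0.01644 K/W
  R_perlite = L/(kA) = 0.266/(0.0499·7.32) = 0.7282 K/W
  R_cast iron = L/(kA) = 0.00522/(61.7·7.32) = 1.156×10^-5 K/W
ΣR = 0.001084 + 0.03647 + 0.01644 + 0.7282 + 1.156×10^-5 = 0.7822 K/W
Q = ΔT/ΣR = (1220 °C − 36.8 °C)/0.7822 = 1513 W
From the inner boundary to the castable refractory/silica brick interface, ΣR_partial = 0.03755 K/W.
T_interface = T_in − Q·ΣR_partial = 1220 °C − (1513)(0.03755) = 1163 °C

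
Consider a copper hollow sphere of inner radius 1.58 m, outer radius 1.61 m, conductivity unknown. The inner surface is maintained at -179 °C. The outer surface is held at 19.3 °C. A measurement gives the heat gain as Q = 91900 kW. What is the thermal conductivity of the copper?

ΣR = ΔT/Q = |-179 − 19.3|/9.19×10^7 = 2.158×10^-6 K/W
(1/r₁−1/r₂)/(4πk) = 2.158×10^-6 ⇒ k = 0.01179/(4π·2.158×10^-6) = 435 W/m·K

k = 435 W/m·K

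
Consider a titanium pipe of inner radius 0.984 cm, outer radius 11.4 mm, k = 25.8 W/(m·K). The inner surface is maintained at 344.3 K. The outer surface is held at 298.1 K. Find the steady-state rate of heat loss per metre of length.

Q' = 50.9 kW/m

Q' = 2πk·ΔT/ln(r₂/r₁) = 2π × 25.8 × 46.2 / ln(0.0114/0.00984) = 50900 W/m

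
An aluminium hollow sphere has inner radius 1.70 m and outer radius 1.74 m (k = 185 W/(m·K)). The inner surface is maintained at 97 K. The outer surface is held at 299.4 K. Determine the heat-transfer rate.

Q = 34800 kW

Q = 4πk·ΔT/(1/r₁ − 1/r₂) = 4π × 185 × 202.4 / (1/1.70 − 1/1.74) = 3.48×10^7 W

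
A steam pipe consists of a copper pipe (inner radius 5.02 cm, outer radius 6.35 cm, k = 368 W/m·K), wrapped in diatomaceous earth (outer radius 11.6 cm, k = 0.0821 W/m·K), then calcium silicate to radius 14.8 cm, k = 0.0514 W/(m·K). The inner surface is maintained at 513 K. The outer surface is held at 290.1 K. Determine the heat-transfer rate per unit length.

Treat each layer as a resistance in series:
  R'_copper = ln(0.0635/0.0502)/(2πk) = 0.2350/(2π·368) = 1.016×10^-4 m·K/W
  R'_diatomaceous earth = ln(0.116/0.0635)/(2πk) = 0.6026/(2π·0.0821) = 1.168 m·K/W
  R'_calcium silicate = ln(0.148/0.116)/(2πk) = 0.2436/(2π·0.0514) = 0.7544 m·K/W
ΣR = 1.016×10^-4 + 1.168 + 0.7544 = 1.923 m·K/W
Q' = ΔT/ΣR = (513 K − 290.1 K)/1.923 = 116 W/m

Q' = 116 W/m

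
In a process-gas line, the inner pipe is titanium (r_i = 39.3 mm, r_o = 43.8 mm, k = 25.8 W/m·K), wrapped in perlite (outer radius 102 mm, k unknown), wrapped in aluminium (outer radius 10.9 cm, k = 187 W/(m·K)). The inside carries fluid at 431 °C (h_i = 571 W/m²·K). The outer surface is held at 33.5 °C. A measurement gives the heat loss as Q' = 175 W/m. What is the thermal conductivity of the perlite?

ΣR = ΔT/Q' = |431 − 33.5|/175 = 2.271 m·K/W
Known resistances:
  R'_conv,in = 1/(2πr h) = 1/(2π·0.0393·571) = 0.007092 m·K/W
  R'_titanium = ln(0.0438/0.0393)/(2πk) = 0.1084/(2π·25.8) = 6.688×10^-4 m·K/W
  R'_aluminium = ln(0.109/0.102)/(2πk) = 0.06638/(2π·187) = 5.649×10^-5 m·K/W
R_perlite = ΣR − ΣR_known = 2.271 − 0.007817 = 2.263 m·K/W
ln(r₂/r₁)/(2πk) = 2.263 ⇒ k = 0.8453/(2π·2.263) = 0.0594 W/m·K

k = 0.0594 W/m·K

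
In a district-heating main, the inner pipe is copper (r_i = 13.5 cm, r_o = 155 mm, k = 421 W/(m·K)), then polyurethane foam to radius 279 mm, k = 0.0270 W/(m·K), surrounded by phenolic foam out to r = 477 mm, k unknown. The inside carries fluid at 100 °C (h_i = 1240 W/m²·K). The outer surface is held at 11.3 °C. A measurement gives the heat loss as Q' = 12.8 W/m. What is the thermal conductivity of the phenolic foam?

ΣR = ΔT/Q' = |100 − 11.3|/12.8 = 6.930 m·K/W
Known resistances:
  R'_conv,in = 1/(2πr h) = 1/(2π·0.135·1240) = 9.507×10^-4 m·K/W
  R'_copper = ln(0.155/0.135)/(2πk) = 0.1382/(2π·421) = 5.223×10^-5 m·K/W
  R'_polyurethane foam = ln(0.279/0.155)/(2πk) = 0.5878/(2π·0.0270) = 3.465 m·K/W
R_phenolic foam = ΣR − ΣR_known = 6.930 − 3.466 = 3.464 m·K/W
ln(r₂/r₁)/(2πk) = 3.464 ⇒ k = 0.5363/(2π·3.464) = 0.0246 W/m·K

k = 0.0246 W/m·K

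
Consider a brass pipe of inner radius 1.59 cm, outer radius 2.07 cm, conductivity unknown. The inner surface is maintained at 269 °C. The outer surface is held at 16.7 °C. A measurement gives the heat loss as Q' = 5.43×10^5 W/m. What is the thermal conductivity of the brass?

k = 90.4 W/m·K

ΣR = ΔT/Q' = |269 − 16.7|/5.43×10^5 = 4.646×10^-4 m·K/W
ln(r₂/r₁)/(2πk) = 4.646×10^-4 ⇒ k = 0.2638/(2π·4.646×10^-4) = 90.4 W/m·K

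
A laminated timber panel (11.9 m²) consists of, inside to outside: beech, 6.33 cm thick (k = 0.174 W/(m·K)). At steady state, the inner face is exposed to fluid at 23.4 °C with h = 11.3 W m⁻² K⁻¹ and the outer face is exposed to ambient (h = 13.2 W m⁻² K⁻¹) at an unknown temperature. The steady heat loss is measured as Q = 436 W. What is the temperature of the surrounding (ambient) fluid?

Sum the resistances:
  R_conv,in = 1/(hA) = 1/(11.3·11.9) = 0.007437 K/W
  R_beech = L/(kA) = 0.0633/(0.174·11.9) = 0.03057 K/W
  R_conv,out = 1/(hA) = 1/(13.2·11.9) = 0.006366 K/W
ΣR = 0.04437 K/W
ΔT = Q·ΣR = 436 × 0.04437 = 19.35 K
Heat flows outward, so T_out = T_in − ΔT = 23.4 − 19.35 = 4.05 °C

T_out = 4.05 °C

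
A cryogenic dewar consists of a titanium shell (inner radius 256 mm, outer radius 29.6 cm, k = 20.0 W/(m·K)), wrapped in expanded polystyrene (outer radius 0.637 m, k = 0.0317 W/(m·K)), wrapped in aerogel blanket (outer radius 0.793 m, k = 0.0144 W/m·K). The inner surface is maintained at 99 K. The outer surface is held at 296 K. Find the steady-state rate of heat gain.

Series thermal resistances, inner to outer:
  R_titanium = (1/0.256 − 1/0.296)/(4πk) = 0.5279/(4π·20.0) = 0.002100 K/W
  R_expanded polystyrene = (1/0.296 − 1/0.637)/(4πk) = 1.809/(4π·0.0317) = 4.540 K/W
  R_aerogel blanket = (1/0.637 − 1/0.793)/(4πk) = 0.3088/(4π·0.0144) = 1.707 K/W
ΣR = 0.002100 + 4.540 + 1.707 = 6.249 K/W
Q = ΔT/ΣR = (99 K − 296 K)/6.249 = -31.5 W
(Negative Q ⇒ heat flows inward; heat gain = 31.5 W.)

Q = 31.5 W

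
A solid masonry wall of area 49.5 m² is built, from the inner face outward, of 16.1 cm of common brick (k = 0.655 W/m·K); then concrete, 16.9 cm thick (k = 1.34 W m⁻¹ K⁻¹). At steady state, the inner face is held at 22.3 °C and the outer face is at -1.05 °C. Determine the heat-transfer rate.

Resistance network (inner→outer):
  R_common brick = L/(kA) = 0.161/(0.655·49.5) = 0.004966 K/W
  R_concrete = L/(kA) = 0.169/(1.34·49.5) = 0.002548 K/W
ΣR = 0.004966 + 0.002548 = 0.007514 K/W
Q = ΔT/ΣR = (22.3 °C − -1.05 °C)/0.007514 = 3110 W

Q = 3.11 kW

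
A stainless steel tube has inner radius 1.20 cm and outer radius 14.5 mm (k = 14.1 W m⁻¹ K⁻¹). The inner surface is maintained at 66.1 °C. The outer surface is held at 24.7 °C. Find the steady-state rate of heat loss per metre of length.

Q' = 19400 W/m

Q' = 2πk·ΔT/ln(r₂/r₁) = 2π × 14.1 × 41.4 / ln(0.0145/0.0120) = 19400 W/m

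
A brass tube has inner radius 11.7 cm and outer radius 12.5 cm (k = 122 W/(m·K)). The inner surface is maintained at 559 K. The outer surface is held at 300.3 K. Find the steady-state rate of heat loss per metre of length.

Q' = 3.00×10^6 W/m

Q' = 2πk·ΔT/ln(r₂/r₁) = 2π × 122 × 258.7 / ln(0.125/0.117) = 3.00×10^6 W/m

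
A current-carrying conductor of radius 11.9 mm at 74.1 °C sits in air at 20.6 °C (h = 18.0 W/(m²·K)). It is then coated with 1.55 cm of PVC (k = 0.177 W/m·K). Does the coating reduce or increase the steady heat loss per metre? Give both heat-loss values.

reduces: 72.0 → 49.9 W/m

Critical radius for a cylinder: r_cr = k/h = 0.00983 m = 0.983 cm.
Outer radius after coating: r₂ = 0.0119 + 0.0155 = 0.0274 m.
Since r₁ ≥ r_cr, any added insulation reduces the heat loss.
Bare: R = 1/(2πr₁h) = 0.7430 m·K/W; Q = 53.5/0.7430 = 72.0 W/m.
Coated: R = R_cond + R_conv = 1.073 m·K/W; Q = 53.5/1.073 = 49.9 W/m.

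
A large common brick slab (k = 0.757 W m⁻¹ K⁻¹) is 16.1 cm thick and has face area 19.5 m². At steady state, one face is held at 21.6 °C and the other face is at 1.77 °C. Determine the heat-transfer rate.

Q = kA·ΔT/L = 0.757 × 19.5 × |21.6 °C − 1.77 °C| / 0.161 = 1820 W

Q = 1820 W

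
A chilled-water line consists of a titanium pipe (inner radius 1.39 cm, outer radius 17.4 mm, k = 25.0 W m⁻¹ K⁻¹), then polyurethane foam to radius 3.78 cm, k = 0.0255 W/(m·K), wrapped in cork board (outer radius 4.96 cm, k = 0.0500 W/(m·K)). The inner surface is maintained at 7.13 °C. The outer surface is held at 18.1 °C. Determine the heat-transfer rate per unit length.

Q' = 1.92 W/m

Treat each layer as a resistance in series:
  R'_titanium = ln(0.0174/0.0139)/(2πk) = 0.2246/(2π·25.0) = 0.001430 m·K/W
  R'_polyurethane foam = ln(0.0378/0.0174)/(2πk) = 0.7758/(2π·0.0255) = 4.842 m·K/W
  R'_cork board = ln(0.0496/0.0378)/(2πk) = 0.2717/(2π·0.0500) = 0.8648 m·K/W
ΣR = 0.001430 + 4.842 + 0.8648 = 5.708 m·K/W
Q' = ΔT/ΣR = (7.13 °C − 18.1 °C)/5.708 = -1.92 W/m
(Negative Q' ⇒ heat flows inward; heat gain = 1.92 W/m.)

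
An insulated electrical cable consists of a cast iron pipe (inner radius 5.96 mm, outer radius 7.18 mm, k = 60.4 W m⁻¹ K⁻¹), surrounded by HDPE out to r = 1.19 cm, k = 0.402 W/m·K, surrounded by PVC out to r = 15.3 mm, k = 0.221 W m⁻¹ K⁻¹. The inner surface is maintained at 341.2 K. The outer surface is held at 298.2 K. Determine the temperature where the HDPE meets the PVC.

T = 318.6 K

Resistance network (inner→outer):
  R'_cast iron = ln(0.00718/0.00596)/(2πk) = 0.1862/(2π·60.4) = 4.907×10^-4 m·K/W
  R'_HDPE = ln(0.0119/0.00718)/(2πk) = 0.5052/(2π·0.402) = 0.2000 m·K/W
  R'_PVC = ln(0.0153/0.0119)/(2πk) = 0.2513/(2π·0.221) = 0.1810 m·K/W
ΣR = 4.907×10^-4 + 0.2000 + 0.1810 = 0.3815 m·K/W
Q' = ΔT/ΣR = (341.2 K − 298.2 K)/0.3815 = 112.7 W/m
From the inner boundary to the HDPE/PVC interface, ΣR_partial = 0.2005 m·K/W.
T_interface = T_in − Q'·ΣR_partial = 341.2 K − (112.7)(0.2005) = 318.6 K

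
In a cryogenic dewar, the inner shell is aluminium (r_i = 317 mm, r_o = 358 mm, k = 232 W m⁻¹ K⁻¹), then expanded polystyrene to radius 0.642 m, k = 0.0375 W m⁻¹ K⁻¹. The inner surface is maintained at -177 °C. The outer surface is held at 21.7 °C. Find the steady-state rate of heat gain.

Resistance network (inner→outer):
  R_aluminium = (1/0.317 − 1/0.358)/(4πk) = 0.3613/(4π·232) = 1.239×10^-4 K/W
  R_expanded polystyrene = (1/0.358 − 1/0.642)/(4πk) = 1.236/(4π·0.0375) = 2.622 K/W
ΣR = 1.239×10^-4 + 2.622 = 2.622 K/W
Q = ΔT/ΣR = (-177 °C − 21.7 °C)/2.622 = -75.8 W
(Negative Q ⇒ heat flows inward; heat gain = 75.8 W.)

Q = 75.8 W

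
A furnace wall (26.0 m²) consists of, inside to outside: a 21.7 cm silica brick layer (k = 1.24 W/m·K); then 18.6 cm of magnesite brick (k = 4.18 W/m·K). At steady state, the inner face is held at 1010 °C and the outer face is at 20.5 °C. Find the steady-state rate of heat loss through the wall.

Q = 117 kW

Resistance network (inner→outer):
  R_silica brick = L/(kA) = 0.217/(1.24·26.0) = 0.006731 K/W
  R_magnesite brick = L/(kA) = 0.186/(4.18·26.0) = 0.001711 K/W
ΣR = 0.006731 + 0.001711 = 0.008442 K/W
Q = ΔT/ΣR = (1010 °C − 20.5 °C)/0.008442 = 1.17×10^5 W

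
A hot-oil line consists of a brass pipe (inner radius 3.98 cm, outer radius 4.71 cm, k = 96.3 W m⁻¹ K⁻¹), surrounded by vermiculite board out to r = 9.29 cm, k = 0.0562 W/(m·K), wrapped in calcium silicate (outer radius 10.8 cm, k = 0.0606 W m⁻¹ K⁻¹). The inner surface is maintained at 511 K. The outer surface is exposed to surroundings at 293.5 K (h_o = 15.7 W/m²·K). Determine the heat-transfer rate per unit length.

Q' = 90.1 W/m

Resistance network (inner→outer):
  R'_brass = ln(0.0471/0.0398)/(2πk) = 0.1684/(2π·96.3) = 2.783×10^-4 m·K/W
  R'_vermiculite board = ln(0.0929/0.0471)/(2πk) = 0.6793/(2π·0.0562) = 1.924 m·K/W
  R'_calcium silicate = ln(0.108/0.0929)/(2πk) = 0.1506/(2π·0.0606) = 0.3955 m·K/W
  R'_conv,out = 1/(2πr h) = 1/(2π·0.108·15.7) = 0.09386 m·K/W
ΣR = 2.783×10^-4 + 1.924 + 0.3955 + 0.09386 = 2.414 m·K/W
Q' = ΔT/ΣR = (511 K − 293.5 K)/2.414 = 90.1 W/m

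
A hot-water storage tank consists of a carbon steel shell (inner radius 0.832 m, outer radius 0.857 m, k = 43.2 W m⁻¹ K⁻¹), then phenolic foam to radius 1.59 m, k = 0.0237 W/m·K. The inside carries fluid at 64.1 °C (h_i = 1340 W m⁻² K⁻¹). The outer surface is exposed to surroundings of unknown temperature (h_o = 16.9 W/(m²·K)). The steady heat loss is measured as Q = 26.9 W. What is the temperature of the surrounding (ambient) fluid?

T_out = 15.5 °C

Series resistances:
  R_conv,in = 1/(4πr²h) = 1/(4π·0.832²·1340) = 8.579×10^-5 K/W
  R_carbon steel = (1/0.832 − 1/0.857)/(4πk) = 0.03506/(4π·43.2) = 6.459×10^-5 K/W
  R_phenolic foam = (1/0.857 − 1/1.59)/(4πk) = 0.5379/(4π·0.0237) = 1.806 K/W
  R_conv,out = 1/(4πr²h) = 1/(4π·1.59²·16.9) = 0.001863 K/W
ΣR = 1.808 K/W
ΔT = Q·ΣR = 26.9 × 1.808 = 48.64 K
Heat flows outward, so T_out = T_in − ΔT = 64.1 − 48.64 = 15.5 °C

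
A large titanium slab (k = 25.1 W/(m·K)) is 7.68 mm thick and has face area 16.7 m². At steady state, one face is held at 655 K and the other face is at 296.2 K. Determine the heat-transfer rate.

Q = 1.96×10^7 W

Q = kA·ΔT/L = 25.1 × 16.7 × |655 K − 296.2 K| / 0.00768 = 1.96×10^7 W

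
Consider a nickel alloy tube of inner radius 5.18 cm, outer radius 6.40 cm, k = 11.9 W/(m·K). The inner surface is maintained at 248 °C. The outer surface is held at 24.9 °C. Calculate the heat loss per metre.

Q' = 2πk·ΔT/ln(r₂/r₁) = 2π × 11.9 × 223.1 / ln(0.0640/0.0518) = 78900 W/m

Q' = 78.9 kW/m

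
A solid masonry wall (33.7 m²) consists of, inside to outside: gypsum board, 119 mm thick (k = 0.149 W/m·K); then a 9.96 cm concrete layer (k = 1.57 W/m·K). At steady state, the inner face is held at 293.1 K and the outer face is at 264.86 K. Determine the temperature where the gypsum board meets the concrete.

Series thermal resistances, inner to outer:
  R_gypsum board = L/(kA) = 0.119/(0.149·33.7) = 0.02370 K/W
  R_concrete = L/(kA) = 0.0996/(1.57·33.7) = 0.001882 K/W
ΣR = 0.02370 + 0.001882 = 0.02558 K/W
Q = ΔT/ΣR = (293.1 K − 264.86 K)/0.02558 = 1104 W
From the inner boundary to the gypsum board/concrete interface, ΣR_partial = 0.02370 K/W.
T_interface = T_in − Q·ΣR_partial = 293.1 K − (1104)(0.02370) = 266.94 K

T = 266.94 K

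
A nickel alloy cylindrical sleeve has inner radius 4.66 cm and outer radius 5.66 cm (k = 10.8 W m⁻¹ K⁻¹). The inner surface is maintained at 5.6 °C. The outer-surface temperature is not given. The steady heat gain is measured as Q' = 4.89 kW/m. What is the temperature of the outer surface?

Series resistances:
  R'_nickel alloy = ln(0.0566/0.0466)/(2πk) = 0.1944/(2π·10.8) = 0.002865 m·K/W
ΣR = 0.002865 m·K/W
ΔT = Q'·ΣR = 4890 × 0.002865 = 14.01 K
Heat flows inward, so T_out = T_in + ΔT = 5.6 + 14.01 = 19.6 °C

T_out = 19.6 °C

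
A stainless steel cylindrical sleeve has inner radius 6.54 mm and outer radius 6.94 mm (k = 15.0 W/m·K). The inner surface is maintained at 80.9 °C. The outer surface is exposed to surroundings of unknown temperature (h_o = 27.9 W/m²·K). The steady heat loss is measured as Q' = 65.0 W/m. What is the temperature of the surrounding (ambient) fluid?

Series resistances:
  R'_stainless steel = ln(0.00694/0.00654)/(2πk) = 0.05936/(2π·15.0) = 6.299×10^-4 m·K/W
  R'_conv,out = 1/(2πr h) = 1/(2π·0.00694·27.9) = 0.8220 m·K/W
ΣR = 0.8226 m·K/W
ΔT = Q'·ΣR = 65.0 × 0.8226 = 53.47 K
Heat flows outward, so T_out = T_in − ΔT = 80.9 − 53.47 = 27.4 °C

T_out = 27.4 °C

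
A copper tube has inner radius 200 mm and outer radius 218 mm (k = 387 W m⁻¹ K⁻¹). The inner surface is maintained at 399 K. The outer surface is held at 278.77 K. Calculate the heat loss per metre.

Q' = 2πk·ΔT/ln(r₂/r₁) = 2π × 387 × 120.23 / ln(0.218/0.200) = 3.39×10^6 W/m

Q' = 3390 kW/m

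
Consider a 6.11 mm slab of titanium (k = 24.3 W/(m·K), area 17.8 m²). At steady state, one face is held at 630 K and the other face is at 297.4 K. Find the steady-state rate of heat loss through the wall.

Q = kA·ΔT/L = 24.3 × 17.8 × |630 K − 297.4 K| / 0.00611 = 2.35×10^7 W

Q = 23500 kW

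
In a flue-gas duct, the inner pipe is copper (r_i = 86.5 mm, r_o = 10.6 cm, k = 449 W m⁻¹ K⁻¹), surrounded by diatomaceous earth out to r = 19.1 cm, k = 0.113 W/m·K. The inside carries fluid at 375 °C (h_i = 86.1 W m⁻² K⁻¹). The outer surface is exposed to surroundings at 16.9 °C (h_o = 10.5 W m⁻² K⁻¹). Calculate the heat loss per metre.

Treat each layer as a resistance in series:
  R'_conv,in = 1/(2πr h) = 1/(2π·0.0865·86.1) = 0.02137 m·K/W
  R'_copper = ln(0.106/0.0865)/(2πk) = 0.2033/(2π·449) = 7.206×10^-5 m·K/W
  R'_diatomaceous earth = ln(0.191/0.106)/(2πk) = 0.5888/(2π·0.113) = 0.8293 m·K/W
  R'_conv,out = 1/(2πr h) = 1/(2π·0.191·10.5) = 0.07936 m·K/W
ΣR = 0.02137 + 7.206×10^-5 + 0.8293 + 0.07936 = 0.9301 m·K/W
Q' = ΔT/ΣR = (375 °C − 16.9 °C)/0.9301 = 385 W/m

Q' = 385 W/m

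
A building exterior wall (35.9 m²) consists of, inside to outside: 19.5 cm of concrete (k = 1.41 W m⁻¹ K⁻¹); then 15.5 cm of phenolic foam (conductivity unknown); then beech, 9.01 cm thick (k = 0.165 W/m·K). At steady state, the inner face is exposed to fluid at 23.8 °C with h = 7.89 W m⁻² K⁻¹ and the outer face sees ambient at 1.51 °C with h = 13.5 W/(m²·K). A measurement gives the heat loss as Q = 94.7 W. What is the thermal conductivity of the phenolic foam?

k = 0.0205 W/m·K

ΣR = ΔT/Q = |23.8 − 1.51|/94.7 = 0.2354 K/W
Known resistances:
  R_conv,in = 1/(hA) = 1/(7.89·35.9) = 0.003530 K/W
  R_concrete = L/(kA) = 0.195/(1.41·35.9) = 0.003852 K/W
  R_beech = L/(kA) = 0.0901/(0.165·35.9) = 0.01521 K/W
  R_conv,out = 1/(hA) = 1/(13.5·35.9) = 0.002063 K/W
R_phenolic foam = ΣR − ΣR_known = 0.2354 − 0.02465 = 0.2107 K/W
L/(kA) = 0.2107 ⇒ k = 0.155/(0.2107·35.9) = 0.0205 W/m·K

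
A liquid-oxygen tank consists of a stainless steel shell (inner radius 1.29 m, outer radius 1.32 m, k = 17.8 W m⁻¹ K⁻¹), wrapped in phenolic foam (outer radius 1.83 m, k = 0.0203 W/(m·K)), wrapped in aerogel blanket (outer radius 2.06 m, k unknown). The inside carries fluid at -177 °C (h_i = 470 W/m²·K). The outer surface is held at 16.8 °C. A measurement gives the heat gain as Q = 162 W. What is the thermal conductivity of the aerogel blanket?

ΣR = ΔT/Q = |-177 − 16.8|/162 = 1.196 K/W
Known resistances:
  R_conv,in = 1/(4πr²h) = 1/(4π·1.29²·470) = 1.017×10^-4 K/W
  R_stainless steel = (1/1.29 − 1/1.32)/(4πk) = 0.01762/(4π·17.8) = 7.876×10^-5 K/W
  R_phenolic foam = (1/1.32 − 1/1.83)/(4πk) = 0.2111/(4π·0.0203) = 0.8276 K/W
R_aerogel blanket = ΣR − ΣR_known = 1.196 − 0.8278 = 0.3682 K/W
(1/r₁−1/r₂)/(4πk) = 0.3682 ⇒ k = 0.06101/(4π·0.3682) = 0.0132 W/m·K

k = 0.0132 W/m·K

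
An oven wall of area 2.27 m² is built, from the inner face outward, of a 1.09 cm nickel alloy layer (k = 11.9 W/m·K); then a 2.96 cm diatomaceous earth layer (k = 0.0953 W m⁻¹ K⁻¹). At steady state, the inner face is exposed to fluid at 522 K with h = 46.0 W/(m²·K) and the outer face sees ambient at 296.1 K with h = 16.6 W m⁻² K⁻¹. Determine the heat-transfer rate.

Series thermal resistances, inner to outer:
  R_conv,in = 1/(hA) = 1/(46.0·2.27) = 0.009577 K/W
  R_nickel alloy = L/(kA) = 0.0109/(11.9·2.27) = 4.035×10^-4 K/W
  R_diatomaceous earth = L/(kA) = 0.0296/(0.0953·2.27) = 0.1368 K/W
  R_conv,out = 1/(hA) = 1/(16.6·2.27) = 0.02654 K/W
ΣR = 0.009577 + 4.035×10^-4 + 0.1368 + 0.02654 = 0.1733 K/W
Q = ΔT/ΣR = (522 K − 296.1 K)/0.1733 = 1300 W

Q = 1300 W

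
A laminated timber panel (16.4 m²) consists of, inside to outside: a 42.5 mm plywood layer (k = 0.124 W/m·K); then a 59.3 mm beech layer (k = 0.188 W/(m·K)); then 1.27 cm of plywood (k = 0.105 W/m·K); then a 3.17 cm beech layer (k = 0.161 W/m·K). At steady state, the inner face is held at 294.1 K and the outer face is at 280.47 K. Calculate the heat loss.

Treat each layer as a resistance in series:
  R_plywood = L/(kA) = 0.0425/(0.124·16.4) = 0.02090 K/W
  R_beech = L/(kA) = 0.0593/(0.188·16.4) = 0.01923 K/W
  R_plywood = L/(kA) = 0.0127/(0.105·16.4) = 0.007375 K/W
  R_beech = L/(kA) = 0.0317/(0.161·16.4) = 0.01201 K/W
ΣR = 0.02090 + 0.01923 + 0.007375 + 0.01201 = 0.05951 K/W
Q = ΔT/ΣR = (294.1 K − 280.47 K)/0.05951 = 229 W

Q = 229 W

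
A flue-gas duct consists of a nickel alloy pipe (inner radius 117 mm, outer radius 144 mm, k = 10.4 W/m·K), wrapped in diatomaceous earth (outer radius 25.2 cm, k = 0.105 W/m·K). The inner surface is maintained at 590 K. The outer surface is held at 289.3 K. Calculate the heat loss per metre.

Treat each layer as a resistance in series:
  R'_nickel alloy = ln(0.144/0.117)/(2πk) = 0.2076/(2π·10.4) = 0.003178 m·K/W
  R'_diatomaceous earth = ln(0.252/0.144)/(2πk) = 0.5596/(2π·0.105) = 0.8482 m·K/W
ΣR = 0.003178 + 0.8482 = 0.8514 m·K/W
Q' = ΔT/ΣR = (590 K − 289.3 K)/0.8514 = 353 W/m

Q' = 353 W/m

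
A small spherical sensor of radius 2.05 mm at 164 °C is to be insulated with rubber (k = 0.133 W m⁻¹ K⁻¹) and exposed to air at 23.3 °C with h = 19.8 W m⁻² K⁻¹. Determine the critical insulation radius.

For a sphere, r_cr = 2k_ins/h = 2·0.133/19.8 = 0.0134 m = 1.34 cm

r_cr = 1.34 cm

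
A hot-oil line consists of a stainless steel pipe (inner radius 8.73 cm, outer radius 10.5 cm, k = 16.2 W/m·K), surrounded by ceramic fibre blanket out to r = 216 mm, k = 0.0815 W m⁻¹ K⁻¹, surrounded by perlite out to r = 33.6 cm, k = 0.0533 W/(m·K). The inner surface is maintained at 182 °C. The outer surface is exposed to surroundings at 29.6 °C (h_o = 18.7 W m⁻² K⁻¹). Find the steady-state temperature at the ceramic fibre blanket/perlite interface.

T = 104 °C

Treat each layer as a resistance in series:
  R'_stainless steel = ln(0.105/0.0873)/(2πk) = 0.1846/(2π·16.2) = 0.001814 m·K/W
  R'_ceramic fibre blanket = ln(0.216/0.105)/(2πk) = 0.7213/(2π·0.0815) = 1.409 m·K/W
  R'_perlite = ln(0.336/0.216)/(2πk) = 0.4418/(2π·0.0533) = 1.319 m·K/W
  R'_conv,out = 1/(2πr h) = 1/(2π·0.336·18.7) = 0.02533 m·K/W
ΣR = 0.001814 + 1.409 + 1.319 + 0.02533 = 2.755 m·K/W
Q' = ΔT/ΣR = (182 °C − 29.6 °C)/2.755 = 55.32 W/m
From the inner boundary to the ceramic fibre blanket/perlite interface, ΣR_partial = 1.411 m·K/W.
T_interface = T_in − Q'·ΣR_partial = 182 °C − (55.32)(1.411) = 104 °C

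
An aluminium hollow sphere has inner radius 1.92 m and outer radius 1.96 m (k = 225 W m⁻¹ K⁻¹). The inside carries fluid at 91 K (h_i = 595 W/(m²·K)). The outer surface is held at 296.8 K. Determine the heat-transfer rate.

Series thermal resistances, inner to outer:
  R_conv,in = 1/(4πr²h) = 1/(4π·1.92²·595) = 3.628×10^-5 K/W
  R_aluminium = (1/1.92 − 1/1.96)/(4πk) = 0.01063/(4π·225) = 3.759×10^-6 K/W
ΣR = 3.628×10^-5 + 3.759×10^-6 = 4.004×10^-5 K/W
Q = ΔT/ΣR = (91 K − 296.8 K)/4.004×10^-5 = -5.14×10^6 W
(Negative Q ⇒ heat flows inward; heat gain = 5.14×10^6 W.)

Q = 5.14×10^6 W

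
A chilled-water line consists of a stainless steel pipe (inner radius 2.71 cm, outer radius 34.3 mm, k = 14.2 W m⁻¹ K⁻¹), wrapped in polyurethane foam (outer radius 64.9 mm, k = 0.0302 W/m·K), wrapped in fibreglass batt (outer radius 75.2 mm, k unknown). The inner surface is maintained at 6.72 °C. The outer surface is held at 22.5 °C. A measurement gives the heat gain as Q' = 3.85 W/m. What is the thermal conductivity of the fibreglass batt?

ΣR = ΔT/Q' = |6.72 − 22.5|/3.85 = 4.099 m·K/W
Known resistances:
  R'_stainless steel = ln(0.0343/0.0271)/(2πk) = 0.2356/(2π·14.2) = 0.002641 m·K/W
  R'_polyurethane foam = ln(0.0649/0.0343)/(2πk) = 0.6377/(2π·0.0302) = 3.361 m·K/W
R_fibreglass batt = ΣR − ΣR_known = 4.099 − 3.364 = 0.7350 m·K/W
ln(r₂/r₁)/(2πk) = 0.7350 ⇒ k = 0.1473/(2π·0.7350) = 0.0319 W/m·K

k = 0.0319 W/m·K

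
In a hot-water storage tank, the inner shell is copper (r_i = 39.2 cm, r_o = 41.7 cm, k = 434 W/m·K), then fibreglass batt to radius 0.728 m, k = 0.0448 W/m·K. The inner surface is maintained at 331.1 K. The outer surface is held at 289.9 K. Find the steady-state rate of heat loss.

Q = 22.6 W

Series thermal resistances, inner to outer:
  R_copper = (1/0.392 − 1/0.417)/(4πk) = 0.1529/(4π·434) = 2.804×10^-5 K/W
  R_fibreglass batt = (1/0.417 − 1/0.728)/(4πk) = 1.024/(4π·0.0448) = 1.820 K/W
ΣR = 2.804×10^-5 + 1.820 = 1.820 K/W
Q = ΔT/ΣR = (331.1 K − 289.9 K)/1.820 = 22.6 W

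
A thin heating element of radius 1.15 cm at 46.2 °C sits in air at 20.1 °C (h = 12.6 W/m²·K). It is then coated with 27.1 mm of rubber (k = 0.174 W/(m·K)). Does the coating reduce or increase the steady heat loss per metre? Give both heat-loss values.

reduces: 23.8 → 18.2 W/m

Critical radius for a cylinder: r_cr = k/h = 0.0138 m = 1.38 cm.
Outer radius after coating: r₂ = 0.0115 + 0.0271 = 0.0386 m.
r₁ < r_cr < r₂: heat loss rises to a maximum at r_cr then falls. Whether the coating helps depends on whether Q(r₂) has dropped back below Q(r₁).
Bare: R = 1/(2πr₁h) = 1.098 m·K/W; Q = 26.1/1.098 = 23.8 W/m.
Coated: R = R_cond + R_conv = 1.435 m·K/W; Q = 26.1/1.435 = 18.2 W/m.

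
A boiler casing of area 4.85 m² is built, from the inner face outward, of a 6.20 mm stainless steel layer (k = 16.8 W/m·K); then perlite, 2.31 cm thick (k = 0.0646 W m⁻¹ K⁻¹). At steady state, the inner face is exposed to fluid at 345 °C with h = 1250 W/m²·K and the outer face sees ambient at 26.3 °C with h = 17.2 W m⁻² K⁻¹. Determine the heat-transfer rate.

Q = 3.71 kW

Resistance network (inner→outer):
  R_conv,in = 1/(hA) = 1/(1250·4.85) = 1.649×10^-4 K/W
  R_stainless steel = L/(kA) = 0.00620/(16.8·4.85) = 7.609×10^-5 K/W
  R_perlite = L/(kA) = 0.0231/(0.0646·4.85) = 0.07373 K/W
  R_conv,out = 1/(hA) = 1/(17.2·4.85) = 0.01199 K/W
ΣR = 1.649×10^-4 + 7.609×10^-5 + 0.07373 + 0.01199 = 0.08596 K/W
Q = ΔT/ΣR = (345 °C − 26.3 °C)/0.08596 = 3710 W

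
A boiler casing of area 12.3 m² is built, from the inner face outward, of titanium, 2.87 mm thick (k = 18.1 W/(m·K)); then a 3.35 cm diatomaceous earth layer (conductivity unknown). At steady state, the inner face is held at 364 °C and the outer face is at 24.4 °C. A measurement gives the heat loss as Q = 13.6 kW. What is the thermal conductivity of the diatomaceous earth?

ΣR = ΔT/Q = |364 − 24.4|/13600 = 0.02497 K/W
Known resistances:
  R_titanium = L/(kA) = 0.00287/(18.1·12.3) = 1.289×10^-5 K/W
R_diatomaceous earth = ΣR − ΣR_known = 0.02497 − 1.289×10^-5 = 0.02496 K/W
L/(kA) = 0.02496 ⇒ k = 0.0335/(0.02496·12.3) = 0.109 W/m·K

k = 0.109 W/m·K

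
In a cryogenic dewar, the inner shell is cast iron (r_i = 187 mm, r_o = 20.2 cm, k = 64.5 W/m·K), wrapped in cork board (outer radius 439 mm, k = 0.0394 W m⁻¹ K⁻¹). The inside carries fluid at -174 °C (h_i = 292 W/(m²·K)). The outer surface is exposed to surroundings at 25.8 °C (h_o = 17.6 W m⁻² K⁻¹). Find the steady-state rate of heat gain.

Treat each layer as a resistance in series:
  R_conv,in = 1/(4πr²h) = 1/(4π·0.187²·292) = 0.007793 K/W
  R_cast iron = (1/0.187 − 1/0.202)/(4πk) = 0.3971/(4π·64.5) = 4.899×10^-4 K/W
  R_cork board = (1/0.202 − 1/0.439)/(4πk) = 2.673/(4π·0.0394) = 5.398 K/W
  R_conv,out = 1/(4πr²h) = 1/(4π·0.439²·17.6) = 0.02346 K/W
ΣR = 0.007793 + 4.899×10^-4 + 5.398 + 0.02346 = 5.430 K/W
Q = ΔT/ΣR = (-174 °C − 25.8 °C)/5.430 = -36.8 W
(Negative Q ⇒ heat flows inward; heat gain = 36.8 W.)

Q = 36.8 W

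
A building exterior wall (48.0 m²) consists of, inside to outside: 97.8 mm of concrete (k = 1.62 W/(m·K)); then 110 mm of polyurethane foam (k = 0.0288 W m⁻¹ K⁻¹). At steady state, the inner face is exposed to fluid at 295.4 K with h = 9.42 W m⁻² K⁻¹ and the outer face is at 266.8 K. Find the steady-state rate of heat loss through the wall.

Q = 344 W

Resistance network (inner→outer):
  R_conv,in = 1/(hA) = 1/(9.42·48.0) = 0.002212 K/W
  R_concrete = L/(kA) = 0.0978/(1.62·48.0) = 0.001258 K/W
  R_polyurethane foam = L/(kA) = 0.110/(0.0288·48.0) = 0.07957 K/W
ΣR = 0.002212 + 0.001258 + 0.07957 = 0.08304 K/W
Q = ΔT/ΣR = (295.4 K − 266.8 K)/0.08304 = 344 W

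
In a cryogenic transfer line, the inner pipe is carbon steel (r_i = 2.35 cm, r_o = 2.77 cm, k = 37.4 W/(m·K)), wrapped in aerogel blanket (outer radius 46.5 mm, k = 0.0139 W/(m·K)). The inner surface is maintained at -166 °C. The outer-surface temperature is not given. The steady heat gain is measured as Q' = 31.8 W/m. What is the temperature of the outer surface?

Sum the resistances:
  R'_carbon steel = ln(0.0277/0.0235)/(2πk) = 0.1644/(2π·37.4) = 6.997×10^-4 m·K/W
  R'_aerogel blanket = ln(0.0465/0.0277)/(2πk) = 0.5180/(2π·0.0139) = 5.931 m·K/W
ΣR = 5.932 m·K/W
ΔT = Q'·ΣR = 31.8 × 5.932 = 188.6 K
Heat flows inward, so T_out = T_in + ΔT = -166 + 188.6 = 22.6 °C

T_out = 22.6 °C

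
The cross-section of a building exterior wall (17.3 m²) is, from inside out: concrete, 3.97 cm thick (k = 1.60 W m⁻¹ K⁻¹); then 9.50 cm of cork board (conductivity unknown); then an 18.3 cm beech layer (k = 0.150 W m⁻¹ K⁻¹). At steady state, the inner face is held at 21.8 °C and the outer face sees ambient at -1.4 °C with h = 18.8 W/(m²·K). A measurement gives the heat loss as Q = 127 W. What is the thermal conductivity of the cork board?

k = 0.0510 W/m·K

ΣR = ΔT/Q = |21.8 − -1.4|/127 = 0.1827 K/W
Known resistances:
  R_concrete = L/(kA) = 0.0397/(1.60·17.3) = 0.001434 K/W
  R_beech = L/(kA) = 0.183/(0.150·17.3) = 0.07052 K/W
  R_conv,out = 1/(hA) = 1/(18.8·17.3) = 0.003075 K/W
R_cork board = ΣR − ΣR_known = 0.1827 − 0.07503 = 0.1077 K/W
L/(kA) = 0.1077 ⇒ k = 0.0950/(0.1077·17.3) = 0.0510 W/m·K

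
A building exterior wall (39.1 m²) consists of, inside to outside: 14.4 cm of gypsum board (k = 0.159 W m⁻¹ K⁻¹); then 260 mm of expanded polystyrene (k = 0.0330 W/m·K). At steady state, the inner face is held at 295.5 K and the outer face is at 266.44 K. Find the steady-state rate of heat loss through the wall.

Resistance network (inner→outer):
  R_gypsum board = L/(kA) = 0.144/(0.159·39.1) = 0.02316 K/W
  R_expanded polystyrene = L/(kA) = 0.260/(0.0330·39.1) = 0.2015 K/W
ΣR = 0.02316 + 0.2015 = 0.2247 K/W
Q = ΔT/ΣR = (295.5 K − 266.44 K)/0.2247 = 129 W

Q = 129 W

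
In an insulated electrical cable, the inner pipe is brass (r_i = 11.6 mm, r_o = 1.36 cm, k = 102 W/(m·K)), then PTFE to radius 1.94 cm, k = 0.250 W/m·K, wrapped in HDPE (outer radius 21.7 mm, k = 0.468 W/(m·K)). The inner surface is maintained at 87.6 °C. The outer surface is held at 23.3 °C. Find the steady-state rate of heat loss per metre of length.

Q' = 243 W/m

Series thermal resistances, inner to outer:
  R'_brass = ln(0.0136/0.0116)/(2πk) = 0.1591/(2π·102) = 2.482×10^-4 m·K/W
  R'_PTFE = ln(0.0194/0.0136)/(2πk) = 0.3552/(2π·0.250) = 0.2261 m·K/W
  R'_HDPE = ln(0.0217/0.0194)/(2πk) = 0.1120/(2π·0.468) = 0.03810 m·K/W
ΣR = 2.482×10^-4 + 0.2261 + 0.03810 = 0.2644 m·K/W
Q' = ΔT/ΣR = (87.6 °C − 23.3 °C)/0.2644 = 243 W/m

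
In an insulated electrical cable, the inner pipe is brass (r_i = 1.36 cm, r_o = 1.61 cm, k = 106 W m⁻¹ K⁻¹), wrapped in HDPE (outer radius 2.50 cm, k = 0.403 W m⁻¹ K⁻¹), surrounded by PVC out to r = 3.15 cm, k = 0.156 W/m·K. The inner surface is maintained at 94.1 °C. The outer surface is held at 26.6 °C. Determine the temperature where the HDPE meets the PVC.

Series thermal resistances, inner to outer:
  R'_brass = ln(0.0161/0.0136)/(2πk) = 0.1687/(2π·106) = 2.534×10^-4 m·K/W
  R'_HDPE = ln(0.0250/0.0161)/(2πk) = 0.4401/(2π·0.403) = 0.1738 m·K/W
  R'_PVC = ln(0.0315/0.0250)/(2πk) = 0.2311/(2π·0.156) = 0.2358 m·K/W
ΣR = 2.534×10^-4 + 0.1738 + 0.2358 = 0.4099 m·K/W
Q' = ΔT/ΣR = (94.1 °C − 26.6 °C)/0.4099 = 164.7 W/m
From the inner boundary to the HDPE/PVC interface, ΣR_partial = 0.1741 m·K/W.
T_interface = T_in − Q'·ΣR_partial = 94.1 °C − (164.7)(0.1741) = 65.4 °C

T = 65.4 °C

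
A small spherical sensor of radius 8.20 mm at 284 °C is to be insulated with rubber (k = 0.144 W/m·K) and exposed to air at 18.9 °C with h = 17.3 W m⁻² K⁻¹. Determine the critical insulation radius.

For a sphere, r_cr = 2k_ins/h = 2·0.144/17.3 = 0.0166 m = 1.66 cm

r_cr = 1.66 cm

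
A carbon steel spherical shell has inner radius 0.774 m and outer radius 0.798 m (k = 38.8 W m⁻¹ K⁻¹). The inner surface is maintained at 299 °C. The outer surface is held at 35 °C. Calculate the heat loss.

Q = 4πk·ΔT/(1/r₁ − 1/r₂) = 4π × 38.8 × 264 / (1/0.774 − 1/0.798) = 3.31×10^6 W

Q = 3310 kW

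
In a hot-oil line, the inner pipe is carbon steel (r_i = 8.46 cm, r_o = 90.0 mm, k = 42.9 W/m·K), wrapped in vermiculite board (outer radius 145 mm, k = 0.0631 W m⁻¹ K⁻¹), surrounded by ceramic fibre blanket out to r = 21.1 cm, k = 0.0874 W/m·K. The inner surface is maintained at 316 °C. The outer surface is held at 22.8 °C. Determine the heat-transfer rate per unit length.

Series thermal resistances, inner to outer:
  R'_carbon steel = ln(0.0900/0.0846)/(2πk) = 0.06188/(2π·42.9) = 2.296×10^-4 m·K/W
  R'_vermiculite board = ln(0.145/0.0900)/(2πk) = 0.4769/(2π·0.0631) = 1.203 m·K/W
  R'_ceramic fibre blanket = ln(0.211/0.145)/(2πk) = 0.3751/(2π·0.0874) = 0.6831 m·K/W
ΣR = 2.296×10^-4 + 1.203 + 0.6831 = 1.886 m·K/W
Q' = ΔT/ΣR = (316 °C − 22.8 °C)/1.886 = 155 W/m

Q' = 155 W/m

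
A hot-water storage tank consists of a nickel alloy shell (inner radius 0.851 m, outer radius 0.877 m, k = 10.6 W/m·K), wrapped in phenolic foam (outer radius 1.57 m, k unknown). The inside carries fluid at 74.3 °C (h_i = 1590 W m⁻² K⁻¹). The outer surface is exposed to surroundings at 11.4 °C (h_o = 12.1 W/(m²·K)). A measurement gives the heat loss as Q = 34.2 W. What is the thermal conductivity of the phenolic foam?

k = 0.0218 W/m·K

ΣR = ΔT/Q = |74.3 − 11.4|/34.2 = 1.839 K/W
Known resistances:
  R_conv,in = 1/(4πr²h) = 1/(4π·0.851²·1590) = 6.911×10^-5 K/W
  R_nickel alloy = (1/0.851 − 1/0.877)/(4πk) = 0.03484/(4π·10.6) = 2.615×10^-4 K/W
  R_conv,out = 1/(4πr²h) = 1/(4π·1.57²·12.1) = 0.002668 K/W
R_phenolic foam = ΣR − ΣR_known = 1.839 − 0.002999 = 1.836 K/W
(1/r₁−1/r₂)/(4πk) = 1.836 ⇒ k = 0.5033/(4π·1.836) = 0.0218 W/m·K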